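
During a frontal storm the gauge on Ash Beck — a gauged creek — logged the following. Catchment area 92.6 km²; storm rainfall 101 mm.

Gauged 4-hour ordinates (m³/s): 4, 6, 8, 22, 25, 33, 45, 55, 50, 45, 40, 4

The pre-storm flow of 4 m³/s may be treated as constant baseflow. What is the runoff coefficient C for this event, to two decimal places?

C ≈ 0.44

ΣQ_DR = 289.0 m³/s; V = ΣQ_DR·Δt = 4.162 × 10^6 m³.
Runoff depth d = V / A = 44.94 mm.
C = d / P = 44.94 / 101 = 0.44.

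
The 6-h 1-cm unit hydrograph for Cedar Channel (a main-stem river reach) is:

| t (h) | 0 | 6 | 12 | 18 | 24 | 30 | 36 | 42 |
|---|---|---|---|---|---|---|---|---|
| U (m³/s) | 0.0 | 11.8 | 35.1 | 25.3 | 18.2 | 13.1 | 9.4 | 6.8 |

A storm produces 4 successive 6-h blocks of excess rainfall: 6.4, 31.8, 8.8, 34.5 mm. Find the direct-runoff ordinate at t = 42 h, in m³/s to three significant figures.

By discrete convolution, Q_j = Σ (P_i / 10 mm) · U_{j−i}.
At t = 42 h (j=7): Q = (6.4/10)·6.8 + (31.8/10)·9.4 + (8.8/10)·13.1 + (34.5/10)·18.2 = 109 m³/s.

Q ≈ 109 m³/s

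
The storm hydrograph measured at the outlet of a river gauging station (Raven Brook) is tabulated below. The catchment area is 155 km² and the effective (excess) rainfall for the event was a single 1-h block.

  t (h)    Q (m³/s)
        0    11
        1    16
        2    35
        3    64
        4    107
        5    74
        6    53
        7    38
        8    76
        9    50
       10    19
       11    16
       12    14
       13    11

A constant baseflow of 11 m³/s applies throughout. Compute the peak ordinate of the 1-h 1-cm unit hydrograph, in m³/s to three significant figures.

U_p ≈ 96.1 m³/s

Direct runoff: 0.0, 5.0, 24.0, 53.0, 96.0, 63.0, 42.0, 27.0, 65.0, 39.0, 8.0, 5.0, 3.0, 0.0 m³/s; ΣQ_DR = 430.0 m³/s, peak = 96.0 m³/s.
Runoff depth d = ΣQ_DR·Δt / A = 430.0 × 3600 / (155 km²) = 9.987 mm.
The 1-cm UH is the DRH scaled by (10 mm)/d, so U_p = 96.0 × 10/9.987 = 96.1 m³/s.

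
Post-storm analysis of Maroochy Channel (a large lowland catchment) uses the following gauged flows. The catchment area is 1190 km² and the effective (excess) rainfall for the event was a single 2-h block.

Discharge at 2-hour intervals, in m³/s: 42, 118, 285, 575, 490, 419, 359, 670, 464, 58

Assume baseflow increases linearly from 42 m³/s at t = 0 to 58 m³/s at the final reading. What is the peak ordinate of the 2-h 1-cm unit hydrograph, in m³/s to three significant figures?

U_p ≈ 341 m³/s

Direct runoff: 0.00, 74.22, 239.44, 527.67, 440.89, 368.11, 306.33, 615.56, 407.78, 0.00 m³/s; ΣQ_DR = 2980 m³/s, peak = 615.56 m³/s.
Runoff depth d = ΣQ_DR·Δt / A = 2980 × 7200 / (1190 km²) = 18.03 mm.
The 1-cm UH is the DRH scaled by (10 mm)/d, so U_p = 615.56 × 10/18.03 = 341 m³/s.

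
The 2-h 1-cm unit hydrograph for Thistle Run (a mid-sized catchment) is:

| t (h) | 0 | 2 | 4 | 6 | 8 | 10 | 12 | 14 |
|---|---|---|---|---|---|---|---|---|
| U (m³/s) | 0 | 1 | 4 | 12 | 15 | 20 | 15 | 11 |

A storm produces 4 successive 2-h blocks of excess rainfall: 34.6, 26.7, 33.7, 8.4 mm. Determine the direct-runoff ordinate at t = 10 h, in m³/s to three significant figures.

Q ≈ 153 m³/s

By discrete convolution, Q_j = Σ (P_i / 10 mm) · U_{j−i}.
At t = 10 h (j=5): Q = (34.6/10)·20 + (26.7/10)·15 + (33.7/10)·12 + (8.4/10)·4 = 153 m³/s.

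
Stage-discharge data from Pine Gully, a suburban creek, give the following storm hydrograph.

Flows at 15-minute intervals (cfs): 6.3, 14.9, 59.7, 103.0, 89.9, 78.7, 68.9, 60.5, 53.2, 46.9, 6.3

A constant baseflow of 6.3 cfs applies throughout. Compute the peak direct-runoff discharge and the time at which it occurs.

Subtracting baseflow gives direct-runoff ordinates: 0.0, 8.6, 53.4, 96.7, 83.6, 72.4, 62.6, 54.2, 46.9, 40.6, 0.0 cfs.
The maximum is 96.7 cfs, occurring at the reading for t = 0.75 h.

Q_p = 96.7 cfs at t = 0.75 h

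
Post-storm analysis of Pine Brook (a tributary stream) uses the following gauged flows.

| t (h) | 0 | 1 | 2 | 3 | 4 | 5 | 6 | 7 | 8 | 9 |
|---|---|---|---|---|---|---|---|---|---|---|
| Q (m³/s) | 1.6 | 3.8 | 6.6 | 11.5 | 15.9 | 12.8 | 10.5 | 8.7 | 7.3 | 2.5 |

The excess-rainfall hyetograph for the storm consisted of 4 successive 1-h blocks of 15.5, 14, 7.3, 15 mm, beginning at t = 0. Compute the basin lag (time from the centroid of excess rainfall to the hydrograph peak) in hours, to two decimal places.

t_L ≈ 2.08 h

Centroid of excess rainfall: t_c = Σ P_i·t̄_i / ΣP_i = 1.9208 h (block centres at 0.5, 1.5, 2.5, 3.5 h).
Hydrograph peak occurs at t = 4 h, so basin lag t_L = 4 − 1.9208 = 2.08 h.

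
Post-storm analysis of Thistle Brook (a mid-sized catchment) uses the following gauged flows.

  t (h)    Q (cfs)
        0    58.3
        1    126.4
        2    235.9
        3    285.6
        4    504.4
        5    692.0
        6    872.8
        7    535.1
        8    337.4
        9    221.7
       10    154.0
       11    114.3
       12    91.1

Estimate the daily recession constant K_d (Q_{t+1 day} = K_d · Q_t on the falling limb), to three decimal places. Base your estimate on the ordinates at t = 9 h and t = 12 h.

K_d ≈ 0.001

Between t = 9 h and t = 12 h the flow falls from 221.7 to 91.1 cfs over 3×1 h = 3 h.
Per-interval ratio K = (91.1/221.7)^(1/3) = 0.7434; K_d = K^(24/1) = 0.001.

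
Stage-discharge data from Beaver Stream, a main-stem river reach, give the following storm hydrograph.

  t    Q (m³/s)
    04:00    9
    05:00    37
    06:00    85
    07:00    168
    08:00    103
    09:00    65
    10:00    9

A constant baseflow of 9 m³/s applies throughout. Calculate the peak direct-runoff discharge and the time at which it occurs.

Subtracting baseflow gives direct-runoff ordinates: 0.0, 28.0, 76.0, 159.0, 94.0, 56.0, 0.0 m³/s.
The maximum is 159.0 m³/s, occurring at the reading for t = 07:00.

Q_p = 159.0 m³/s at t = 07:00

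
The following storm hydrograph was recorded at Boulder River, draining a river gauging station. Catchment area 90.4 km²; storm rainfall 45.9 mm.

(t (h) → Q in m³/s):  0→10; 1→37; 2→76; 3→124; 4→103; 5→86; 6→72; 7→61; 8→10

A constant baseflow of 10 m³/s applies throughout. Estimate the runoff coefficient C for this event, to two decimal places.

C ≈ 0.42

ΣQ_DR = 489.0 m³/s; V = ΣQ_DR·Δt = 1.760 × 10^6 m³.
Runoff depth d = V / A = 19.47 mm.
C = d / P = 19.47 / 45.9 = 0.42.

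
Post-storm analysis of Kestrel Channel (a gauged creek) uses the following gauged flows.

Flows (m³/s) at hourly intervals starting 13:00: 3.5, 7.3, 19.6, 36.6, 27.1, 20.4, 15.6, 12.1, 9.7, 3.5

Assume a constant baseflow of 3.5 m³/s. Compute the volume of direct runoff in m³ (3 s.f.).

Direct-runoff ordinates (Q − Q_b): 0.0, 3.8, 16.1, 33.1, 23.6, 16.9, 12.1, 8.6, 6.2, 0.0 m³/s.
ΣQ_DR = 120.4 m³/s.
With Δt = 1 h = 3600 s, V = ΣQ_DR · Δt = 120.4 × 3600 = 4.33 × 10^5 m³.

V ≈ 4.33 × 10^5 m³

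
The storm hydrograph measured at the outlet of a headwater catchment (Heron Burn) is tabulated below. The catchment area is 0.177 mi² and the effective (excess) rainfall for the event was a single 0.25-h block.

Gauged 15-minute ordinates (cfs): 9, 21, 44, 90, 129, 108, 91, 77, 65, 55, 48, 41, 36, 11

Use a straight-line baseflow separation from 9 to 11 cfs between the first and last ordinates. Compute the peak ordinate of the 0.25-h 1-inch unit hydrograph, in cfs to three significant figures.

Direct runoff: 0.00, 11.85, 34.69, 80.54, 119.38, 98.23, 81.08, 66.92, 54.77, 44.62, 37.46, 30.31, 25.15, 0.00 cfs; ΣQ_DR = 685.0 cfs, peak = 119.38 cfs.
Runoff depth d = ΣQ_DR·Δt / A = 685.0 × 900 / (0.177 mi²) = 1.499 in.
The 1-inch UH is the DRH scaled by (1 in)/d, so U_p = 119.38 × 1/1.499 = 79.6 cfs.

U_p ≈ 79.6 cfs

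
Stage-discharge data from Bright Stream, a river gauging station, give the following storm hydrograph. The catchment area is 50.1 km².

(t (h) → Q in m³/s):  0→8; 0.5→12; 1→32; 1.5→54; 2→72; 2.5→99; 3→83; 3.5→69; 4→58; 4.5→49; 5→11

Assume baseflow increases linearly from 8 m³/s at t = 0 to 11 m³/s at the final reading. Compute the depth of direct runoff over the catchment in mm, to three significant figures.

Direct runoff: 0.00, 3.70, 23.40, 45.10, 62.80, 89.50, 73.20, 58.90, 47.60, 38.30, 0.00 m³/s; ΣQ_DR = 442.5 m³/s.
V = ΣQ_DR · Δt = 442.5 × 1800 s = 7.965 × 10^5 m³.
Over A = 50.1 km², depth = V / A = 15.9 mm.

d ≈ 15.9 mm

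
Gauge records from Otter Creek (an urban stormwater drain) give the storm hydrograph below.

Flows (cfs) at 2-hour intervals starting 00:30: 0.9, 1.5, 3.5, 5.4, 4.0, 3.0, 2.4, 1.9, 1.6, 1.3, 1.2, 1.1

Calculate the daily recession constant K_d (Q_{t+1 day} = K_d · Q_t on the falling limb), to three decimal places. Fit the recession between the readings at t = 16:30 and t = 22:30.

K_d ≈ 0.223

Between t = 16:30 and t = 22:30 the flow falls from 1.6 to 1.1 cfs over 3×2 h = 6 h.
Per-interval ratio K = (1.1/1.6)^(1/3) = 0.8826; K_d = K^(24/2) = 0.223.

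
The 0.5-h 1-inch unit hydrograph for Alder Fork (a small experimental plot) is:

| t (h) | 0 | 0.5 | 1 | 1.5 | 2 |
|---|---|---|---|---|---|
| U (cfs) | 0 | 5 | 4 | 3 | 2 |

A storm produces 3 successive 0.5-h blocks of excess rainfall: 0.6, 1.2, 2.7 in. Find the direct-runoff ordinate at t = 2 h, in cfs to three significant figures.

By discrete convolution, Q_j = Σ (P_i / 1 in) · U_{j−i}.
At t = 2 h (j=4): Q = (0.6/1)·2 + (1.2/1)·3 + (2.7/1)·4 = 15.6 cfs.

Q ≈ 15.6 cfs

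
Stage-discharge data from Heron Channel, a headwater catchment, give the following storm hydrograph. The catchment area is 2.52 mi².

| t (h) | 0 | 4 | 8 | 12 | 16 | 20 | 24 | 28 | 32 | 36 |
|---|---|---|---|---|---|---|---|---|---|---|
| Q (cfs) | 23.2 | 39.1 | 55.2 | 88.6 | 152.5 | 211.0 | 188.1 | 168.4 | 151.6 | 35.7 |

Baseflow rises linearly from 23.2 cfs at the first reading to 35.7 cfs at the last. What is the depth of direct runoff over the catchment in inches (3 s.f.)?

Direct runoff: 0.00, 14.51, 29.22, 61.23, 123.74, 180.86, 156.57, 135.48, 117.29, 0.00 cfs; ΣQ_DR = 818.9 cfs.
V = ΣQ_DR · Δt = 818.9 × 14400 s = 1.179 × 10^7 ft³.
Over A = 2.52 mi², depth = V / A = 2.01 in.

d ≈ 2.01 in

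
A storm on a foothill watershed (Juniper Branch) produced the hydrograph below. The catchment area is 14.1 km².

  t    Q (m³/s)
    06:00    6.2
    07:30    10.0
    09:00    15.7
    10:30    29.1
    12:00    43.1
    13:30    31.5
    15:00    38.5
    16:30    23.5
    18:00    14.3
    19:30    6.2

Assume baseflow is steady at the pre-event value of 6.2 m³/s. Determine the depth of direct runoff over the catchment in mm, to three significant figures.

Direct runoff: 0.0, 3.8, 9.5, 22.9, 36.9, 25.3, 32.3, 17.3, 8.1, 0.0 m³/s; ΣQ_DR = 156.1 m³/s.
V = ΣQ_DR · Δt = 156.1 × 5400 s = 8.429 × 10^5 m³.
Over A = 14.1 km², depth = V / A = 59.8 mm.

d ≈ 59.8 mm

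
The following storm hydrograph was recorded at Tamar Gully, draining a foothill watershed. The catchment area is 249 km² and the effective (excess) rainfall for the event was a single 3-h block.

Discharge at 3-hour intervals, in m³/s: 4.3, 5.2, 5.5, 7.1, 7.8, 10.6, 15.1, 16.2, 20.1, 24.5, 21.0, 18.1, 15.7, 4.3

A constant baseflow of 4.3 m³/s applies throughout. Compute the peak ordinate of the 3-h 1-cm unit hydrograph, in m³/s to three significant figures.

Direct runoff: 0.0, 0.9, 1.2, 2.8, 3.5, 6.3, 10.8, 11.9, 15.8, 20.2, 16.7, 13.8, 11.4, 0.0 m³/s; ΣQ_DR = 115.3 m³/s, peak = 20.2 m³/s.
Runoff depth d = ΣQ_DR·Δt / A = 115.3 × 10800 / (249 km²) = 5.001 mm.
The 1-cm UH is the DRH scaled by (10 mm)/d, so U_p = 20.2 × 10/5.001 = 40.4 m³/s.

U_p ≈ 40.4 m³/s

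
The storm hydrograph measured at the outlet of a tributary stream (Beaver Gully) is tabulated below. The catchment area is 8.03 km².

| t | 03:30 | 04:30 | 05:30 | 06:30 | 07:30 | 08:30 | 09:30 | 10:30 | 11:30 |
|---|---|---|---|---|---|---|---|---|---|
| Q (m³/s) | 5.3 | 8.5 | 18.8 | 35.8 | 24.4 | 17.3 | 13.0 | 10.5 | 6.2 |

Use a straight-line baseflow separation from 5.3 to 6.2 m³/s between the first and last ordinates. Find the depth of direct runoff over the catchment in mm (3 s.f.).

Direct runoff: 0.00, 3.09, 13.28, 30.16, 18.65, 11.44, 7.03, 4.41, 0.00 m³/s; ΣQ_DR = 88.05 m³/s.
V = ΣQ_DR · Δt = 88.05 × 3600 s = 3.170 × 10^5 m³.
Over A = 8.03 km², depth = V / A = 39.5 mm.

d ≈ 39.5 mm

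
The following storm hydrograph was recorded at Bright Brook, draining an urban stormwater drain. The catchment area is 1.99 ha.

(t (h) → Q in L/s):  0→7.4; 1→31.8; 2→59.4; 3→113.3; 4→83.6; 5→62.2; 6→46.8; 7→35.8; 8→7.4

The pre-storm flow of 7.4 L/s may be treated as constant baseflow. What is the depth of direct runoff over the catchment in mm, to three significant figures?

d ≈ 68.9 mm

Direct runoff: 0.0, 24.4, 52.0, 105.9, 76.2, 54.8, 39.4, 28.4, 0.0 L/s; ΣQ_DR = 381.1 L/s.
V = ΣQ_DR · Δt = 381.1 × 3600 s = 1.372 × 10^6 L.
Over A = 1.99 ha, depth = V / A = 68.9 mm.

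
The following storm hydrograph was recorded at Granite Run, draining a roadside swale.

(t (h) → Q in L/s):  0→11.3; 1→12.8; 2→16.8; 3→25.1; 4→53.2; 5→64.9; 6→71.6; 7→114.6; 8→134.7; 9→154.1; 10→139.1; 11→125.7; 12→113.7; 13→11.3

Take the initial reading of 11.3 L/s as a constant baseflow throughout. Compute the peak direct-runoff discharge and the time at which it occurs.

Q_p = 142.8 L/s at t = 9 h

Subtracting baseflow gives direct-runoff ordinates: 0.0, 1.5, 5.5, 13.8, 41.9, 53.6, 60.3, 103.3, 123.4, 142.8, 127.8, 114.4, 102.4, 0.0 L/s.
The maximum is 142.8 L/s, occurring at the reading for t = 9 h.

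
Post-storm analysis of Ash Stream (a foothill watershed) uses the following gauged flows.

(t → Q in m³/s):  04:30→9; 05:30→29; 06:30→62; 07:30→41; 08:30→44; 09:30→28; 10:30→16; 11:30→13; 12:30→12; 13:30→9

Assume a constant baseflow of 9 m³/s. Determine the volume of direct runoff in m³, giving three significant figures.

V ≈ 6.23 × 10^5 m³

Direct-runoff ordinates (Q − Q_b): 0.0, 20.0, 53.0, 32.0, 35.0, 19.0, 7.0, 4.0, 3.0, 0.0 m³/s.
ΣQ_DR = 173.0 m³/s.
With Δt = 1 h = 3600 s, V = ΣQ_DR · Δt = 173.0 × 3600 = 6.23 × 10^5 m³.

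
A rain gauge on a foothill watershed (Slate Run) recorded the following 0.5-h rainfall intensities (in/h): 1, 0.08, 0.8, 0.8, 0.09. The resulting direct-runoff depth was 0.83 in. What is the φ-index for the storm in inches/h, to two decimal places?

Only the 3 blocks with intensity above φ contribute runoff: 1, 0.8, 0.8 in/h.
Σ(I−φ)·Δt = d  ⇒  (1+0.8+0.8 − 3φ)·0.5 = 0.83
φ = (2.600 − 0.83/0.5) / 3 = 0.31 in/h.

φ ≈ 0.31 in/h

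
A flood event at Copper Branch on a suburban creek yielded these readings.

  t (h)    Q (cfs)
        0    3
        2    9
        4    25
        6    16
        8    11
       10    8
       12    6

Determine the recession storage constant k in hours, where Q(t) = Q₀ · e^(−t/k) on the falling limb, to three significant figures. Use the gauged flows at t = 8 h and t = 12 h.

k ≈ 6.60 h

On the falling limb, Q drops from 11 to 6 cfs between t = 8 h and t = 12 h (Δt = 4 h).
k = −Δt / ln(Q₂/Q₁) = −4 / ln(6/11) = 6.60 h.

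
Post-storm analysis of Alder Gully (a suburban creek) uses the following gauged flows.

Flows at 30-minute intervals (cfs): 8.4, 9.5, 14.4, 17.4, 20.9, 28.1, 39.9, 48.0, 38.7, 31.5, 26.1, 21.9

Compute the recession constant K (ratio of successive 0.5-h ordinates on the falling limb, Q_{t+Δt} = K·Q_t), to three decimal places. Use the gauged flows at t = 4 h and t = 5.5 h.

Using the recession-limb readings at t = 4 h and t = 5.5 h: Q falls from 38.7 to 21.9 cfs over 3 intervals.
K = (Q₂/Q₁)^(1/3) = (21.9/38.7)^(1/3) = 0.827.

K ≈ 0.827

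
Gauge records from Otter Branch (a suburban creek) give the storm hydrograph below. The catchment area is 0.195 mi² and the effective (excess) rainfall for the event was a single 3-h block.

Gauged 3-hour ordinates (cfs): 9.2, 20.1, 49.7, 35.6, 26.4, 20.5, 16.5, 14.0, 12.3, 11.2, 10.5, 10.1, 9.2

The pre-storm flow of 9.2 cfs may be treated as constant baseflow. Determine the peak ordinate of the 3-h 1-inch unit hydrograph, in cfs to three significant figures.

U_p ≈ 13.5 cfs

Direct runoff: 0.0, 10.9, 40.5, 26.4, 17.2, 11.3, 7.3, 4.8, 3.1, 2.0, 1.3, 0.9, 0.0 cfs; ΣQ_DR = 125.7 cfs, peak = 40.5 cfs.
Runoff depth d = ΣQ_DR·Δt / A = 125.7 × 10800 / (0.195 mi²) = 2.997 in.
The 1-inch UH is the DRH scaled by (1 in)/d, so U_p = 40.5 × 1/2.997 = 13.5 cfs.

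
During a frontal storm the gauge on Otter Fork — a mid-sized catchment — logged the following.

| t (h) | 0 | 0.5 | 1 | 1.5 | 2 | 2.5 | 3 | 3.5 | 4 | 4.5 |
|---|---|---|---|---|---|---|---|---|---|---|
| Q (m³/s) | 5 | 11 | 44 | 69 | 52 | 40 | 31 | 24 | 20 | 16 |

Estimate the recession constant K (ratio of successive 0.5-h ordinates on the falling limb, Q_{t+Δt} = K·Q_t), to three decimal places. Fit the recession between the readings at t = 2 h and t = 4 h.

K ≈ 0.788

Using the recession-limb readings at t = 2 h and t = 4 h: Q falls from 52 to 20 m³/s over 4 intervals.
K = (Q₂/Q₁)^(1/4) = (20/52)^(1/4) = 0.788.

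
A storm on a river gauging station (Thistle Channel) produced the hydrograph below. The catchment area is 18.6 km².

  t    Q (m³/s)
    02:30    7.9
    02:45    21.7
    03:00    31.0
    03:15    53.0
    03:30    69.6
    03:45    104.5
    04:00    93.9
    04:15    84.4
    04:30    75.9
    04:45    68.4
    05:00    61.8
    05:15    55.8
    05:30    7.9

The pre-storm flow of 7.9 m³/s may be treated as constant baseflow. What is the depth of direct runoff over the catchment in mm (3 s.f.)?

d ≈ 30.6 mm

Direct runoff: 0.0, 13.8, 23.1, 45.1, 61.7, 96.6, 86.0, 76.5, 68.0, 60.5, 53.9, 47.9, 0.0 m³/s; ΣQ_DR = 633.1 m³/s.
V = ΣQ_DR · Δt = 633.1 × 900 s = 5.698 × 10^5 m³.
Over A = 18.6 km², depth = V / A = 30.6 mm.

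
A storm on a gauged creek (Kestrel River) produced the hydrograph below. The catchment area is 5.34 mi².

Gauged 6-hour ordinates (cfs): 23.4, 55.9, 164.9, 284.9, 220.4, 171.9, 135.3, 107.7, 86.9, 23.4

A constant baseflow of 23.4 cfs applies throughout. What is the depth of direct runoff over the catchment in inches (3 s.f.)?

Direct runoff: 0.0, 32.5, 141.5, 261.5, 197.0, 148.5, 111.9, 84.3, 63.5, 0.0 cfs; ΣQ_DR = 1041 cfs.
V = ΣQ_DR · Δt = 1041 × 21600 s = 2.248 × 10^7 ft³.
Over A = 5.34 mi², depth = V / A = 1.81 in.

d ≈ 1.81 in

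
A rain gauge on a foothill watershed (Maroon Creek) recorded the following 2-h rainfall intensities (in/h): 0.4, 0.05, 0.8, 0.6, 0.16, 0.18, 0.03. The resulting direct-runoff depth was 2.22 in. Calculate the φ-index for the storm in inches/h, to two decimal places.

φ ≈ 0.23 in/h

Only the 3 blocks with intensity above φ contribute runoff: 0.4, 0.8, 0.6 in/h.
Σ(I−φ)·Δt = d  ⇒  (0.4+0.8+0.6 − 3φ)·2 = 2.22
φ = (1.800 − 2.22/2) / 3 = 0.23 in/h.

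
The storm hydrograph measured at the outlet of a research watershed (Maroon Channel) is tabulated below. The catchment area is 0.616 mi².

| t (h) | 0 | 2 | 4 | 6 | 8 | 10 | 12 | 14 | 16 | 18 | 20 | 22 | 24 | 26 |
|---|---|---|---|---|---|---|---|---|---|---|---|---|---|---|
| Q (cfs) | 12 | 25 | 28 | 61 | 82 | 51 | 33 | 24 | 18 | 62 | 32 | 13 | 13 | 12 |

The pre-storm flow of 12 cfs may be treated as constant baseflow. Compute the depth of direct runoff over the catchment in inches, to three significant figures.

d ≈ 1.50 in

Direct runoff: 0.0, 13.0, 16.0, 49.0, 70.0, 39.0, 21.0, 12.0, 6.0, 50.0, 20.0, 1.0, 1.0, 0.0 cfs; ΣQ_DR = 298.0 cfs.
V = ΣQ_DR · Δt = 298.0 × 7200 s = 2.146 × 10^6 ft³.
Over A = 0.616 mi², depth = V / A = 1.50 in.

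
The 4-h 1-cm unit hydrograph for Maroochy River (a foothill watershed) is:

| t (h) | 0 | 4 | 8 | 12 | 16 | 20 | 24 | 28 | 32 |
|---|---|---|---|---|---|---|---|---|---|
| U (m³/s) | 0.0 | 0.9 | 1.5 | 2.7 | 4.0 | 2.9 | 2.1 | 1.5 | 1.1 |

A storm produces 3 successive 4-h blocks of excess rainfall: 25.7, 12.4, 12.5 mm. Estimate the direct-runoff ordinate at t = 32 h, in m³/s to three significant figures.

Q ≈ 7.31 m³/s

By discrete convolution, Q_j = Σ (P_i / 10 mm) · U_{j−i}.
At t = 32 h (j=8): Q = (25.7/10)·1.1 + (12.4/10)·1.5 + (12.5/10)·2.1 = 7.31 m³/s.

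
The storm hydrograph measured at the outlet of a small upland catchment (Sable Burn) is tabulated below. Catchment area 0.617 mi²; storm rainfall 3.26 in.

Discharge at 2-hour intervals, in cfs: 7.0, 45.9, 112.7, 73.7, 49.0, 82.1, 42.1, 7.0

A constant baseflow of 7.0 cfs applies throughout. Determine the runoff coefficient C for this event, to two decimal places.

C ≈ 0.56

ΣQ_DR = 363.5 cfs; V = ΣQ_DR·Δt = 2.617 × 10^6 ft³.
Runoff depth d = V / A = 1.826 in.
C = d / P = 1.826 / 3.26 = 0.56.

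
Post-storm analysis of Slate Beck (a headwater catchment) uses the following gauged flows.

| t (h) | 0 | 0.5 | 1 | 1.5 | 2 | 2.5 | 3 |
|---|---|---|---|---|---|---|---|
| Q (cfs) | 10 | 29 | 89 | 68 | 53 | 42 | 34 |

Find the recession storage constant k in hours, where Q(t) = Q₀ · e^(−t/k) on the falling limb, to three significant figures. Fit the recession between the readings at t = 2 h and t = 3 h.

On the falling limb, Q drops from 53 to 34 cfs between t = 2 h and t = 3 h (Δt = 1 h).
k = −Δt / ln(Q₂/Q₁) = −1 / ln(34/53) = 2.25 h.

k ≈ 2.25 h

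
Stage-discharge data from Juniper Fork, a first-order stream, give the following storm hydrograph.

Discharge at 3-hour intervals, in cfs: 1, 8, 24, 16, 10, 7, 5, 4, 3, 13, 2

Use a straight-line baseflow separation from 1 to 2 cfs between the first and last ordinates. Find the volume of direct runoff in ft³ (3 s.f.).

Direct-runoff ordinates (Q − Q_b): 0.00, 6.90, 22.80, 14.70, 8.60, 5.50, 3.40, 2.30, 1.20, 11.10, 0.00 cfs.
ΣQ_DR = 76.50 cfs.
With Δt = 3 h = 10800 s, V = ΣQ_DR · Δt = 76.50 × 10800 = 8.26 × 10^5 ft³.

V ≈ 8.26 × 10^5 ft³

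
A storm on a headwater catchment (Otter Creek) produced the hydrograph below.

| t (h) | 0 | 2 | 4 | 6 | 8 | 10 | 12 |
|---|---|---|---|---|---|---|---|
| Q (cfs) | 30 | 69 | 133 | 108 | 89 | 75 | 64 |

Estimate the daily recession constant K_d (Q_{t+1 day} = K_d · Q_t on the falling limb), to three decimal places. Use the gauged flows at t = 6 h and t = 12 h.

K_d ≈ 0.123

Between t = 6 h and t = 12 h the flow falls from 108 to 64 cfs over 3×2 h = 6 h.
Per-interval ratio K = (64/108)^(1/3) = 0.8399; K_d = K^(24/2) = 0.123.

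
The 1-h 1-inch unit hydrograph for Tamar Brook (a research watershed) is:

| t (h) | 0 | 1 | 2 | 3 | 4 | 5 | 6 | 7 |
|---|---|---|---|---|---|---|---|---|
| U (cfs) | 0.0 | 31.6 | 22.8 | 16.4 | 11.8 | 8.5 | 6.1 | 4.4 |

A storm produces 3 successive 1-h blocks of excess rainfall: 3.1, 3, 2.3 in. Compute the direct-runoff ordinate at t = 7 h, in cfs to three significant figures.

Q ≈ 51.5 cfs

By discrete convolution, Q_j = Σ (P_i / 1 in) · U_{j−i}.
At t = 7 h (j=7): Q = (3.1/1)·4.4 + (3/1)·6.1 + (2.3/1)·8.5 = 51.5 cfs.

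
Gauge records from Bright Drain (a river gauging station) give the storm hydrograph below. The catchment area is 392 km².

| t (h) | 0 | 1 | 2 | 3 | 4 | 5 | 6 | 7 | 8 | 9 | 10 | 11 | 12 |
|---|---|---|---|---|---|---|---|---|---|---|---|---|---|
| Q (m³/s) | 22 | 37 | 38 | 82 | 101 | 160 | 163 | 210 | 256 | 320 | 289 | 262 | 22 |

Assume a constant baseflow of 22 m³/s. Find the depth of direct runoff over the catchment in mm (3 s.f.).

Direct runoff: 0.0, 15.0, 16.0, 60.0, 79.0, 138.0, 141.0, 188.0, 234.0, 298.0, 267.0, 240.0, 0.0 m³/s; ΣQ_DR = 1676 m³/s.
V = ΣQ_DR · Δt = 1676 × 3600 s = 6.034 × 10^6 m³.
Over A = 392 km², depth = V / A = 15.4 mm.

d ≈ 15.4 mm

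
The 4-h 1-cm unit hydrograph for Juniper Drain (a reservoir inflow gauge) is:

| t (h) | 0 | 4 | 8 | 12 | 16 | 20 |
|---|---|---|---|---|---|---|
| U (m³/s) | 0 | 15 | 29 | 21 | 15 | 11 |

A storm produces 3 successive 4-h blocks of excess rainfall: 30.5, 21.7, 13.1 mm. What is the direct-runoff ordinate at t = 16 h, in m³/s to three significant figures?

By discrete convolution, Q_j = Σ (P_i / 10 mm) · U_{j−i}.
At t = 16 h (j=4): Q = (30.5/10)·15 + (21.7/10)·21 + (13.1/10)·29 = 129 m³/s.

Q ≈ 129 m³/s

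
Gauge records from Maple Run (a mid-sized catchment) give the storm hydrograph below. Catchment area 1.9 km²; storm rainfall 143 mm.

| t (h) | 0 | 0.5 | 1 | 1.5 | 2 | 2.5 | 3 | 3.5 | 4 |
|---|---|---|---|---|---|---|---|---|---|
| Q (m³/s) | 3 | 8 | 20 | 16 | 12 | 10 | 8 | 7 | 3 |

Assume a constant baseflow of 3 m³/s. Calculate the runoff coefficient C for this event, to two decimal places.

ΣQ_DR = 60.00 m³/s; V = ΣQ_DR·Δt = 1.080 × 10^5 m³.
Runoff depth d = V / A = 56.84 mm.
C = d / P = 56.84 / 143 = 0.40.

C ≈ 0.40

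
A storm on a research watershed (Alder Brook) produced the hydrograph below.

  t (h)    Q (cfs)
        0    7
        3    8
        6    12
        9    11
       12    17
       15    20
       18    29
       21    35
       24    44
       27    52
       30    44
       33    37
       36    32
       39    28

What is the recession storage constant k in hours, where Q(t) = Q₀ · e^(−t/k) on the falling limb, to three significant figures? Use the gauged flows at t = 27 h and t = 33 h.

k ≈ 17.6 h

On the falling limb, Q drops from 52 to 37 cfs between t = 27 h and t = 33 h (Δt = 6 h).
k = −Δt / ln(Q₂/Q₁) = −6 / ln(37/52) = 17.6 h.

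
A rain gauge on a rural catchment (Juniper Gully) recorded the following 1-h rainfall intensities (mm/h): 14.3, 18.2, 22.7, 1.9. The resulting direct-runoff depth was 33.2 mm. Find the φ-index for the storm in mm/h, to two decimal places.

φ ≈ 7.33 mm/h

Only the 3 blocks with intensity above φ contribute runoff: 14.3, 18.2, 22.7 mm/h.
Σ(I−φ)·Δt = d  ⇒  (14.3+18.2+22.7 − 3φ)·1 = 33.2
φ = (55.20 − 33.2/1) / 3 = 7.33 mm/h.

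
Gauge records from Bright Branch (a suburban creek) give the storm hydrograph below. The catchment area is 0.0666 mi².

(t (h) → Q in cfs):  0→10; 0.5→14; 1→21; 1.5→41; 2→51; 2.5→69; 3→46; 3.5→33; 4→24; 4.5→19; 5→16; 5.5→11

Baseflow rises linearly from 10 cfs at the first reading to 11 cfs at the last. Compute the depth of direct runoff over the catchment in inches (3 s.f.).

Direct runoff: 0.00, 3.91, 10.82, 30.73, 40.64, 58.55, 35.45, 22.36, 13.27, 8.18, 5.09, 0.00 cfs; ΣQ_DR = 229.0 cfs.
V = ΣQ_DR · Δt = 229.0 × 1800 s = 4.122 × 10^5 ft³.
Over A = 0.0666 mi², depth = V / A = 2.66 in.

d ≈ 2.66 in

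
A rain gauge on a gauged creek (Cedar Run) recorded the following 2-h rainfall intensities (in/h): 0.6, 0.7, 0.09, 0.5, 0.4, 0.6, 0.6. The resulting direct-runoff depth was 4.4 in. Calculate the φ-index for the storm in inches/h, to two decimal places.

φ ≈ 0.20 in/h

Only the 6 blocks with intensity above φ contribute runoff: 0.6, 0.7, 0.5, 0.4, 0.6, 0.6 in/h.
Σ(I−φ)·Δt = d  ⇒  (0.6+0.7+0.5+0.4+0.6+0.6 − 6φ)·2 = 4.4
φ = (3.400 − 4.4/2) / 6 = 0.20 in/h.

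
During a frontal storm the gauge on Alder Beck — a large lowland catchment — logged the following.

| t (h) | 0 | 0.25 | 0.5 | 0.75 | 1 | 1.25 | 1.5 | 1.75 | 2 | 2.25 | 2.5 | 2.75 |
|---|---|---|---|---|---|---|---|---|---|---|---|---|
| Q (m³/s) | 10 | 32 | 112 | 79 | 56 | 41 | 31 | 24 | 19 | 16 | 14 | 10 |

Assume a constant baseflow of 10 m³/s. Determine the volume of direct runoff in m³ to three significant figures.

Direct-runoff ordinates (Q − Q_b): 0.0, 22.0, 102.0, 69.0, 46.0, 31.0, 21.0, 14.0, 9.0, 6.0, 4.0, 0.0 m³/s.
ΣQ_DR = 324.0 m³/s.
With Δt = 0.25 h = 900 s, V = ΣQ_DR · Δt = 324.0 × 900 = 2.92 × 10^5 m³.

V ≈ 2.92 × 10^5 m³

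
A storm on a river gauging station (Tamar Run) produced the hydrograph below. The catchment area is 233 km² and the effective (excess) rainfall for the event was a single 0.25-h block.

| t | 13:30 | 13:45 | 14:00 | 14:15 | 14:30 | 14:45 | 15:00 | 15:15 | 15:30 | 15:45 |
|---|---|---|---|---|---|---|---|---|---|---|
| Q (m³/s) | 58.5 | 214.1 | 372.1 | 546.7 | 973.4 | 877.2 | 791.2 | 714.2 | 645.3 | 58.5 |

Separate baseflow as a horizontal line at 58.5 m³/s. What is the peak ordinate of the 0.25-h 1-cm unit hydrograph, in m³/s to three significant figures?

Direct runoff: 0.0, 155.6, 313.6, 488.2, 914.9, 818.7, 732.7, 655.7, 586.8, 0.0 m³/s; ΣQ_DR = 4666 m³/s, peak = 914.9 m³/s.
Runoff depth d = ΣQ_DR·Δt / A = 4666 × 900 / (233 km²) = 18.02 mm.
The 1-cm UH is the DRH scaled by (10 mm)/d, so U_p = 914.9 × 10/18.02 = 508 m³/s.

U_p ≈ 508 m³/s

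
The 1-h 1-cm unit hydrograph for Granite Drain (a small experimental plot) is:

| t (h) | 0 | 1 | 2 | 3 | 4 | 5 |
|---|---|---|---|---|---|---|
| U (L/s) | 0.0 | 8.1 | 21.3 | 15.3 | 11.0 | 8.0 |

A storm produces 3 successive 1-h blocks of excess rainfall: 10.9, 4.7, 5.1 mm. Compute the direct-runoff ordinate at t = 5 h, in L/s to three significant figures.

Q ≈ 21.7 L/s

By discrete convolution, Q_j = Σ (P_i / 10 mm) · U_{j−i}.
At t = 5 h (j=5): Q = (10.9/10)·8.0 + (4.7/10)·11.0 + (5.1/10)·15.3 = 21.7 L/s.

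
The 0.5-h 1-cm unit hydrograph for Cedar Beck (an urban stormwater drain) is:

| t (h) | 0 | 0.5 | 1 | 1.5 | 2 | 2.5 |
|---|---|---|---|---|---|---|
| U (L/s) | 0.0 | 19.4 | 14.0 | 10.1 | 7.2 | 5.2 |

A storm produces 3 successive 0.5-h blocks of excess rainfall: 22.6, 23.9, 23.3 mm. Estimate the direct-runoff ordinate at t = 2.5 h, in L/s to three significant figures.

Q ≈ 52.5 L/s

By discrete convolution, Q_j = Σ (P_i / 10 mm) · U_{j−i}.
At t = 2.5 h (j=5): Q = (22.6/10)·5.2 + (23.9/10)·7.2 + (23.3/10)·10.1 = 52.5 L/s.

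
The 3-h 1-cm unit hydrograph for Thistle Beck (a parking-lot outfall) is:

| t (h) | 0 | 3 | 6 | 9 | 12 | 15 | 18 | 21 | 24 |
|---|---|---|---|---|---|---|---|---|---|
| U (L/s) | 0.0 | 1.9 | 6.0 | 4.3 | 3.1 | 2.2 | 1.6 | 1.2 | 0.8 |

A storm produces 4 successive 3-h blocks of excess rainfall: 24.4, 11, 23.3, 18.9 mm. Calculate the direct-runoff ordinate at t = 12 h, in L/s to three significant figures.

By discrete convolution, Q_j = Σ (P_i / 10 mm) · U_{j−i}.
At t = 12 h (j=4): Q = (24.4/10)·3.1 + (11/10)·4.3 + (23.3/10)·6.0 + (18.9/10)·1.9 = 29.9 L/s.

Q ≈ 29.9 L/s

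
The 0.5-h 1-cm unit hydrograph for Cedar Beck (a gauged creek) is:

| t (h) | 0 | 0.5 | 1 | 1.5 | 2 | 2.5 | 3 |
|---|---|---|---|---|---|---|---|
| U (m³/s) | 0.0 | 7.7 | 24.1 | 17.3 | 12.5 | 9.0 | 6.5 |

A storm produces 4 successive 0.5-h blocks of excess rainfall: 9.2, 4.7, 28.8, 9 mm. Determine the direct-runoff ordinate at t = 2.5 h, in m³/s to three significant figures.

Q ≈ 85.7 m³/s

By discrete convolution, Q_j = Σ (P_i / 10 mm) · U_{j−i}.
At t = 2.5 h (j=5): Q = (9.2/10)·9.0 + (4.7/10)·12.5 + (28.8/10)·17.3 + (9/10)·24.1 = 85.7 m³/s.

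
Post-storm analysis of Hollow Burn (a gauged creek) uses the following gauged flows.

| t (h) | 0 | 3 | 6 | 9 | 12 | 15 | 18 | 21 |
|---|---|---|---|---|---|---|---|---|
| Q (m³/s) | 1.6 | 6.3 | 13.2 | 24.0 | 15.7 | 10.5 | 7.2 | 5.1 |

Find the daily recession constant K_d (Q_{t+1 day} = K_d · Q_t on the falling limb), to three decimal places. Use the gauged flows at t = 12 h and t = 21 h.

K_d ≈ 0.050

Between t = 12 h and t = 21 h the flow falls from 15.7 to 5.1 m³/s over 3×3 h = 9 h.
Per-interval ratio K = (5.1/15.7)^(1/3) = 0.6874; K_d = K^(24/3) = 0.050.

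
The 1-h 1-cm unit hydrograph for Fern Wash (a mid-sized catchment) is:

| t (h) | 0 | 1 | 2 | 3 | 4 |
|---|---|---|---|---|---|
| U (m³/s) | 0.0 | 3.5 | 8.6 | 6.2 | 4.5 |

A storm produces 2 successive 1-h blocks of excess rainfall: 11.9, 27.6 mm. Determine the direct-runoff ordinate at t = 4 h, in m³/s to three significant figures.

Q ≈ 22.5 m³/s

By discrete convolution, Q_j = Σ (P_i / 10 mm) · U_{j−i}.
At t = 4 h (j=4): Q = (11.9/10)·4.5 + (27.6/10)·6.2 = 22.5 m³/s.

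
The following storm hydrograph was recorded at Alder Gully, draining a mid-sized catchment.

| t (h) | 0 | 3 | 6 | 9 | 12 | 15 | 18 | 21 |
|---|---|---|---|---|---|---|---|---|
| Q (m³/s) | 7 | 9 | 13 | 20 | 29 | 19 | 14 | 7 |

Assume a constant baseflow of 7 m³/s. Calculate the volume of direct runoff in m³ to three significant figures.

V ≈ 6.70 × 10^5 m³

Direct-runoff ordinates (Q − Q_b): 0.0, 2.0, 6.0, 13.0, 22.0, 12.0, 7.0, 0.0 m³/s.
ΣQ_DR = 62.00 m³/s.
With Δt = 3 h = 10800 s, V = ΣQ_DR · Δt = 62.00 × 10800 = 6.70 × 10^5 m³.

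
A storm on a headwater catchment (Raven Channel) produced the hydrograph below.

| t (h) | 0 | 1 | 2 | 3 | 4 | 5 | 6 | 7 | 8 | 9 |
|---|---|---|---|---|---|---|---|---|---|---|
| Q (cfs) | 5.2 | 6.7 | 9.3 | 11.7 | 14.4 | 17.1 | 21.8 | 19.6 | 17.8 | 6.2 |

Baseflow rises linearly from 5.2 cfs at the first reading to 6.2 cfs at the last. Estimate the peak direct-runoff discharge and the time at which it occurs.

Q_p = 15.93 cfs at t = 6 h

Subtracting baseflow gives direct-runoff ordinates: 0.00, 1.39, 3.88, 6.17, 8.76, 11.34, 15.93, 13.62, 11.71, 0.00 cfs.
The maximum is 15.93 cfs, occurring at the reading for t = 6 h.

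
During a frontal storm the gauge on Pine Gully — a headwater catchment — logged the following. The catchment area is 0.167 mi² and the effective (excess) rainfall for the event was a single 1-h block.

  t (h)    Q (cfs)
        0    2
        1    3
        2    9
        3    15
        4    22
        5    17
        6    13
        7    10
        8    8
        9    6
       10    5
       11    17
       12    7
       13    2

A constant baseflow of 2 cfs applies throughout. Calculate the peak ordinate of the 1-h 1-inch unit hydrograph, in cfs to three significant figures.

Direct runoff: 0.0, 1.0, 7.0, 13.0, 20.0, 15.0, 11.0, 8.0, 6.0, 4.0, 3.0, 15.0, 5.0, 0.0 cfs; ΣQ_DR = 108.0 cfs, peak = 20.0 cfs.
Runoff depth d = ΣQ_DR·Δt / A = 108.0 × 3600 / (0.167 mi²) = 1.002 in.
The 1-inch UH is the DRH scaled by (1 in)/d, so U_p = 20.0 × 1/1.002 = 20.0 cfs.

U_p ≈ 20.0 cfs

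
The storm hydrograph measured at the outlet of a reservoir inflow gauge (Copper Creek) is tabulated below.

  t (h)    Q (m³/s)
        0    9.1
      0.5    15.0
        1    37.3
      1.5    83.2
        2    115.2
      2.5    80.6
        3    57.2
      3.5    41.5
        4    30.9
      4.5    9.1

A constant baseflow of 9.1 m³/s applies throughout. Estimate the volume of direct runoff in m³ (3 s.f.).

V ≈ 6.99 × 10^5 m³

Direct-runoff ordinates (Q − Q_b): 0.0, 5.9, 28.2, 74.1, 106.1, 71.5, 48.1, 32.4, 21.8, 0.0 m³/s.
ΣQ_DR = 388.1 m³/s.
With Δt = 0.5 h = 1800 s, V = ΣQ_DR · Δt = 388.1 × 1800 = 6.99 × 10^5 m³.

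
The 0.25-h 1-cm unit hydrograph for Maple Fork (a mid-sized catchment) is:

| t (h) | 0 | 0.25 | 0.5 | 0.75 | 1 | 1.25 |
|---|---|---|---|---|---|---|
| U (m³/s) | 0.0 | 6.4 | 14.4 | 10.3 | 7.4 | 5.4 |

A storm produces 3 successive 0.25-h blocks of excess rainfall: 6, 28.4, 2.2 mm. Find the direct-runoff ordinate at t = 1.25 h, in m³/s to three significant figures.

Q ≈ 26.5 m³/s

By discrete convolution, Q_j = Σ (P_i / 10 mm) · U_{j−i}.
At t = 1.25 h (j=5): Q = (6/10)·5.4 + (28.4/10)·7.4 + (2.2/10)·10.3 = 26.5 m³/s.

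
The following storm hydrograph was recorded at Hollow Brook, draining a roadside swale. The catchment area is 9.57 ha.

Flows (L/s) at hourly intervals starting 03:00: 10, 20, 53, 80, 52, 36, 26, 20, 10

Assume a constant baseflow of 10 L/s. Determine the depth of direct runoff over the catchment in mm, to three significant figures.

d ≈ 8.16 mm

Direct runoff: 0.0, 10.0, 43.0, 70.0, 42.0, 26.0, 16.0, 10.0, 0.0 L/s; ΣQ_DR = 217.0 L/s.
V = ΣQ_DR · Δt = 217.0 × 3600 s = 7.812 × 10^5 L.
Over A = 9.57 ha, depth = V / A = 8.16 mm.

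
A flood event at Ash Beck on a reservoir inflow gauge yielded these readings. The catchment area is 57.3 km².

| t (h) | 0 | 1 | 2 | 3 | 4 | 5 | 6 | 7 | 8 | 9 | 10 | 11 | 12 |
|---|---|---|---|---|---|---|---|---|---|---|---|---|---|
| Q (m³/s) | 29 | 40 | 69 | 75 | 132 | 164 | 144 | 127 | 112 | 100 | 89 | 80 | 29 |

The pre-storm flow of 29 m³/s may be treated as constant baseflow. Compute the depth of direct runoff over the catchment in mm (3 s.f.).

d ≈ 51.1 mm

Direct runoff: 0.0, 11.0, 40.0, 46.0, 103.0, 135.0, 115.0, 98.0, 83.0, 71.0, 60.0, 51.0, 0.0 m³/s; ΣQ_DR = 813.0 m³/s.
V = ΣQ_DR · Δt = 813.0 × 3600 s = 2.927 × 10^6 m³.
Over A = 57.3 km², depth = V / A = 51.1 mm.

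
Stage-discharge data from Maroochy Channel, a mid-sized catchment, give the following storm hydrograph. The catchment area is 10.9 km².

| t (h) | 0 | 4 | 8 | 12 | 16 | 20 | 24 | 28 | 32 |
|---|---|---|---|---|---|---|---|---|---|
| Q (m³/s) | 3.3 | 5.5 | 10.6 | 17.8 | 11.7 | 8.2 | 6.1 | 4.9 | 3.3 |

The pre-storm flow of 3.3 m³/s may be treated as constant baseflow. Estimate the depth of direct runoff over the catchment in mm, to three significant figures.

Direct runoff: 0.0, 2.2, 7.3, 14.5, 8.4, 4.9, 2.8, 1.6, 0.0 m³/s; ΣQ_DR = 41.70 m³/s.
V = ΣQ_DR · Δt = 41.70 × 14400 s = 6.005 × 10^5 m³.
Over A = 10.9 km², depth = V / A = 55.1 mm.

d ≈ 55.1 mm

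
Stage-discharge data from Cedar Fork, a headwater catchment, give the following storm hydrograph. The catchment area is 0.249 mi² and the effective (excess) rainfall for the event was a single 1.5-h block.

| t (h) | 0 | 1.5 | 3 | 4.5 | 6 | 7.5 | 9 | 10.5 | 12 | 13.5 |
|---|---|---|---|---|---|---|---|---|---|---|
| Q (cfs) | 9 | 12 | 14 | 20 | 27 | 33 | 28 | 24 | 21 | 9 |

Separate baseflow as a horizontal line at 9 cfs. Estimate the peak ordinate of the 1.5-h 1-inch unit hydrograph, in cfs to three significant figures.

Direct runoff: 0.0, 3.0, 5.0, 11.0, 18.0, 24.0, 19.0, 15.0, 12.0, 0.0 cfs; ΣQ_DR = 107.0 cfs, peak = 24.0 cfs.
Runoff depth d = ΣQ_DR·Δt / A = 107.0 × 5400 / (0.249 mi²) = 0.9988 in.
The 1-inch UH is the DRH scaled by (1 in)/d, so U_p = 24.0 × 1/0.9988 = 24.0 cfs.

U_p ≈ 24.0 cfs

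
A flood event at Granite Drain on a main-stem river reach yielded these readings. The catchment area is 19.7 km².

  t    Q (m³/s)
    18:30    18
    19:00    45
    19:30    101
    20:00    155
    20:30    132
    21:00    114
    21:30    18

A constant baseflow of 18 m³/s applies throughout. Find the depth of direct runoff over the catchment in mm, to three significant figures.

Direct runoff: 0.0, 27.0, 83.0, 137.0, 114.0, 96.0, 0.0 m³/s; ΣQ_DR = 457.0 m³/s.
V = ΣQ_DR · Δt = 457.0 × 1800 s = 8.226 × 10^5 m³.
Over A = 19.7 km², depth = V / A = 41.8 mm.

d ≈ 41.8 mm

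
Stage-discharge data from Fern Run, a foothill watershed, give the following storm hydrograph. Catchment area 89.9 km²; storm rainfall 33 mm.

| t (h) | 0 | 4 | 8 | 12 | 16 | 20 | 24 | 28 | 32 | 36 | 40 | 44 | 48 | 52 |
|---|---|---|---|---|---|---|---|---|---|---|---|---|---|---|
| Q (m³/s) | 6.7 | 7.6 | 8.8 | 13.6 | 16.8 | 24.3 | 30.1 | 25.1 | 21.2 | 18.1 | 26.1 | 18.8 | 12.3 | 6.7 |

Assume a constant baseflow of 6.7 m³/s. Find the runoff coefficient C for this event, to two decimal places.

ΣQ_DR = 142.4 m³/s; V = ΣQ_DR·Δt = 2.051 × 10^6 m³.
Runoff depth d = V / A = 22.81 mm.
C = d / P = 22.81 / 33 = 0.69.

C ≈ 0.69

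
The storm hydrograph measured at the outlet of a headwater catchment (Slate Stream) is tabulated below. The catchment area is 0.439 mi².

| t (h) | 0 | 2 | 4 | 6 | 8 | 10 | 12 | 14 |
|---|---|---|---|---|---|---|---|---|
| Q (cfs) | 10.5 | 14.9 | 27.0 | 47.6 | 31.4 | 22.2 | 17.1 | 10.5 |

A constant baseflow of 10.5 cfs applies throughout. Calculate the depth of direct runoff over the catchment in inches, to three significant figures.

Direct runoff: 0.0, 4.4, 16.5, 37.1, 20.9, 11.7, 6.6, 0.0 cfs; ΣQ_DR = 97.20 cfs.
V = ΣQ_DR · Δt = 97.20 × 7200 s = 6.998 × 10^5 ft³.
Over A = 0.439 mi², depth = V / A = 0.686 in.

d ≈ 0.686 in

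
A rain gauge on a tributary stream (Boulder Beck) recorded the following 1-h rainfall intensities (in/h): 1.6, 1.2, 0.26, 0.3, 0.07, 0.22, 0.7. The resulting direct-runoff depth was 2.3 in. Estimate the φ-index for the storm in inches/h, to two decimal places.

φ ≈ 0.40 in/h

Only the 3 blocks with intensity above φ contribute runoff: 1.6, 1.2, 0.7 in/h.
Σ(I−φ)·Δt = d  ⇒  (1.6+1.2+0.7 − 3φ)·1 = 2.3
φ = (3.500 − 2.3/1) / 3 = 0.40 in/h.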